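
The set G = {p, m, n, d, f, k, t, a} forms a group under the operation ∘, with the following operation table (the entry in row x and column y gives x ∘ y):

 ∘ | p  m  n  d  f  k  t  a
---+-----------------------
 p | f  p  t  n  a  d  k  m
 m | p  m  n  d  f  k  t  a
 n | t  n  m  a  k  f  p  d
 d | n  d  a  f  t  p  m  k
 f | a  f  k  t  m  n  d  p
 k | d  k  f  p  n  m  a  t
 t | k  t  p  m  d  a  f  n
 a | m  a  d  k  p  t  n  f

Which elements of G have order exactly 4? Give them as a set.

Identity is m. Compute the order of each non-identity element by repeated multiplication:
  p: p → f → a → m  (order 4)
  n: n → m  (order 2)
  d: d → f → t → m  (order 4)
  f: f → m  (order 2)
  k: k → m  (order 2)
  t: t → f → d → m  (order 4)
  a: a → f → p → m  (order 4)
Elements of order 4: {a, d, p, t}.
(Structurally, G here is isomorphic to Z_2 x Z_4.)

{a, d, p, t}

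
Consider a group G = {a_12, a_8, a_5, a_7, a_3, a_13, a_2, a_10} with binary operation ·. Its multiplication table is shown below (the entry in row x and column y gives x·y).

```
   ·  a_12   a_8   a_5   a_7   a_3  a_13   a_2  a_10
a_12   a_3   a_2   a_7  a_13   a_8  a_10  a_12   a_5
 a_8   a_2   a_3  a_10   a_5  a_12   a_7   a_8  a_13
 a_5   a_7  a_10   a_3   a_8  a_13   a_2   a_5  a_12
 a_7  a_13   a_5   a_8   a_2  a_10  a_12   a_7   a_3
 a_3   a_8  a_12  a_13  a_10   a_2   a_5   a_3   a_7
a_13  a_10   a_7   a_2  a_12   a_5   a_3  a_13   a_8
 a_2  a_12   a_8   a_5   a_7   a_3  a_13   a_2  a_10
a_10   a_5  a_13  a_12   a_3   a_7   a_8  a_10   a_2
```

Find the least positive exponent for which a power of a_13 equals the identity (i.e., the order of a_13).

4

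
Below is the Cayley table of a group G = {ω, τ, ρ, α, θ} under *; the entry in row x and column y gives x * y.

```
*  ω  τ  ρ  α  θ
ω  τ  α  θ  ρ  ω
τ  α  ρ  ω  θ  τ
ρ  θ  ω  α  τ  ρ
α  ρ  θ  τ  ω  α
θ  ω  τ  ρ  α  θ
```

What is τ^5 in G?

τ^1 = τ
τ^2 = τ * τ = ρ
τ^3 = ρ * τ = ω
τ^4 = ω * τ = α
τ^5 = α * τ = θ
(Structurally, G here is isomorphic to the cyclic group Z_5.)

θ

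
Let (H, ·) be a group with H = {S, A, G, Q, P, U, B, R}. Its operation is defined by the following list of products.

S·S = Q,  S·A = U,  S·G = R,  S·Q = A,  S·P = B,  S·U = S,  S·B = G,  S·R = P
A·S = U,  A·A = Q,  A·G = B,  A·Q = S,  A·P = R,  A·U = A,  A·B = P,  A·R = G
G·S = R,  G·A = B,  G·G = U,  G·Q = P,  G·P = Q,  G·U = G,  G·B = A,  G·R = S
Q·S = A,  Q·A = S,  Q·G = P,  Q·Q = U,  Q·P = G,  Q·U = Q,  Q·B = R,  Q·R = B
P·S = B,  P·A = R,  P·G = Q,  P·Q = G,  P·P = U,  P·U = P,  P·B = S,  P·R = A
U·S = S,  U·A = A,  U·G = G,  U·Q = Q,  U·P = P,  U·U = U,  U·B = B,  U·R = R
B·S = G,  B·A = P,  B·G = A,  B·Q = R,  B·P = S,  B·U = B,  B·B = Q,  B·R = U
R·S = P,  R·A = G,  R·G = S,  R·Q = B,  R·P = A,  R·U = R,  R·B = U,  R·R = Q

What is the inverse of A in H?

S

First locate the identity: row U matches the header, so U is the identity.
Scan row A for U: A·S = U. Hence A^(-1) = S.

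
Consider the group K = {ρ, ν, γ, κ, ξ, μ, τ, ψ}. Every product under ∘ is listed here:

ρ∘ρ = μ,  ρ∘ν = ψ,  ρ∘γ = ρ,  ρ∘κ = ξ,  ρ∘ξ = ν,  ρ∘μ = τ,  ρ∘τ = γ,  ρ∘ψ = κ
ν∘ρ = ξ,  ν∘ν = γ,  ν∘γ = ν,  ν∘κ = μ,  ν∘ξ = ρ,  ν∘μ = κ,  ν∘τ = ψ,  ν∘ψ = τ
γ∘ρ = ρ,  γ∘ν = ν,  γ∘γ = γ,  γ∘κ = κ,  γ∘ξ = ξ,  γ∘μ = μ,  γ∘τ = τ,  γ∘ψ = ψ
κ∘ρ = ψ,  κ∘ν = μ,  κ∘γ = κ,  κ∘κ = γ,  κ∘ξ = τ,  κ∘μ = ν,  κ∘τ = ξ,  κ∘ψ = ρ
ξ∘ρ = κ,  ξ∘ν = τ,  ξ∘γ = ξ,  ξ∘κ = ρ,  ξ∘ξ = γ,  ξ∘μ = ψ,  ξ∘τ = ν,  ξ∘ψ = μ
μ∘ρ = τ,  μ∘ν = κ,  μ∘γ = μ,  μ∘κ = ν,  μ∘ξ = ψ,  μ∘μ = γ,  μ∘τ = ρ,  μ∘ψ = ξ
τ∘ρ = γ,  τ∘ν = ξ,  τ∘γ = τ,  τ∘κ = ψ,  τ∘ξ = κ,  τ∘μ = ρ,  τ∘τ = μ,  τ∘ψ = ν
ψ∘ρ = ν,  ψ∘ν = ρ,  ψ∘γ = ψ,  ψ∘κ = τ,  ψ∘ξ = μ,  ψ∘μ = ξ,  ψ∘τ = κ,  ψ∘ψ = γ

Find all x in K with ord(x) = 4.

Identity is γ. Compute the order of each non-identity element by repeated multiplication:
  ρ: ρ → μ → τ → γ  (order 4)
  ν: ν → γ  (order 2)
  κ: κ → γ  (order 2)
  ξ: ξ → γ  (order 2)
  μ: μ → γ  (order 2)
  τ: τ → μ → ρ → γ  (order 4)
  ψ: ψ → γ  (order 2)
Elements of order 4: {ρ, τ}.

{ρ, τ}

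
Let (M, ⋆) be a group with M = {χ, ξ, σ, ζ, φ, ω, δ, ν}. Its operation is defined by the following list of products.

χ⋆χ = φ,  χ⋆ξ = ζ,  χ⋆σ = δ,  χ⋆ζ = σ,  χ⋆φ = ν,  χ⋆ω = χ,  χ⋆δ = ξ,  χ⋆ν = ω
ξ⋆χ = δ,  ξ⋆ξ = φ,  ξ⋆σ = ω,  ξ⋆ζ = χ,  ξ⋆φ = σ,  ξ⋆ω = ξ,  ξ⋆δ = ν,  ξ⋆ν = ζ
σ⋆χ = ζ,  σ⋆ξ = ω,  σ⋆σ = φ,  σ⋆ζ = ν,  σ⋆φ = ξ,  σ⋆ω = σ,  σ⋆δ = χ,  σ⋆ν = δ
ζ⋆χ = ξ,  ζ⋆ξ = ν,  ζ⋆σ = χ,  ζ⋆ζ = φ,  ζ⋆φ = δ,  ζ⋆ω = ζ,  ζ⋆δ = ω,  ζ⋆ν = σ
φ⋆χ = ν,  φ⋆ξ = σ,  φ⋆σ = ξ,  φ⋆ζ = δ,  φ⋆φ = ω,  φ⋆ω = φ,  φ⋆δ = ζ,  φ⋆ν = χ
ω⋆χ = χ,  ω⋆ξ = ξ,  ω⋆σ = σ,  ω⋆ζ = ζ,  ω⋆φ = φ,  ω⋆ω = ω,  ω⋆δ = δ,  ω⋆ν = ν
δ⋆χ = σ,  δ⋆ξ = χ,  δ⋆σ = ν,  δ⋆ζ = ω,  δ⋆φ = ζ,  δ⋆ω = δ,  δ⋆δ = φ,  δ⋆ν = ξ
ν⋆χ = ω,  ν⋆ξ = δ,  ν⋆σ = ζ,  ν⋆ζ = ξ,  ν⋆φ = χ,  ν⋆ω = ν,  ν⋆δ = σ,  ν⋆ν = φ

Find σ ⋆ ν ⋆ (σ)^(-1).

The identity is ω. In row σ, the entry ω sits in column ξ, so σ^(-1) = ξ.
σ ⋆ ν = δ
δ ⋆ ξ = χ

χ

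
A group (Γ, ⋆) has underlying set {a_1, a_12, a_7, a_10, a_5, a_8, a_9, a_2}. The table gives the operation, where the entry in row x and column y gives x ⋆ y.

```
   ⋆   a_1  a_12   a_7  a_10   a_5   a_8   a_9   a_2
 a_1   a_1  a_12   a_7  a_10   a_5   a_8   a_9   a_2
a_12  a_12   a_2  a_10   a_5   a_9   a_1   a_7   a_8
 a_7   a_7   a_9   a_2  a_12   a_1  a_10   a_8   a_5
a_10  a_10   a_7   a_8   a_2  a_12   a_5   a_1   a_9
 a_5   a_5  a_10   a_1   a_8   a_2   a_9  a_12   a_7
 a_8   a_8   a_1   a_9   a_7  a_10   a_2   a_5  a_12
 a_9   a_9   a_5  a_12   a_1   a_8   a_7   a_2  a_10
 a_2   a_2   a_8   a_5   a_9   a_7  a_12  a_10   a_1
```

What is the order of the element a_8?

4

The identity element is a_1 (its row matches the header).
a_8^1 = a_8
a_8^2 = a_8 ⋆ a_8 = a_2
a_8^3 = a_2 ⋆ a_8 = a_12
a_8^4 = a_12 ⋆ a_8 = a_1
The first power of a_8 equal to the identity is a_8^4, so ord(a_8) = 4.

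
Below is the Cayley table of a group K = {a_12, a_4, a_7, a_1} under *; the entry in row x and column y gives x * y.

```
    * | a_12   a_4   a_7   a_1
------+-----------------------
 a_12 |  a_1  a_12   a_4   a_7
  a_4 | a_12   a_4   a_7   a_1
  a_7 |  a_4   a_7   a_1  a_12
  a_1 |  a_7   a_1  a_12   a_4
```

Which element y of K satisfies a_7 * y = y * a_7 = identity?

a_12

First locate the identity: row a_4 matches the header, so a_4 is the identity.
Scan row a_7 for a_4: a_7 * a_12 = a_4. Hence a_7^(-1) = a_12.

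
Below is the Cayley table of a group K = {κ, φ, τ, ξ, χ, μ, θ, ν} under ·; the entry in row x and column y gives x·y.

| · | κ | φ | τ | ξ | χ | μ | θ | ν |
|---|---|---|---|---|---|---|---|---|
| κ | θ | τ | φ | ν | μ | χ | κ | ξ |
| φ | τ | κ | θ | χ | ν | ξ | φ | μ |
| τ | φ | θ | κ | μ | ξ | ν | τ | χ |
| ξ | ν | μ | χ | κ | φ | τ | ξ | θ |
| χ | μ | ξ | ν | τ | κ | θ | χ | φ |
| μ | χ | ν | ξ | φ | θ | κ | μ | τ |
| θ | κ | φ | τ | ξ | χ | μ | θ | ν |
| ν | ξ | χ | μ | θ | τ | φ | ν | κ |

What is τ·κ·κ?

τ

τ·κ = φ
φ·κ = τ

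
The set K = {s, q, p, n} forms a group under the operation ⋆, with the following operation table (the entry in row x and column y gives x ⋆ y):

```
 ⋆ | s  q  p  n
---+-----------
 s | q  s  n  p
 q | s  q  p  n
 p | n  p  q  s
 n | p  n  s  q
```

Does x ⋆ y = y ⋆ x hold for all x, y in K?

Yes

Check whether the table is symmetric across its main diagonal.
Every entry (row x, col y) equals the entry (row y, col x), so K is abelian.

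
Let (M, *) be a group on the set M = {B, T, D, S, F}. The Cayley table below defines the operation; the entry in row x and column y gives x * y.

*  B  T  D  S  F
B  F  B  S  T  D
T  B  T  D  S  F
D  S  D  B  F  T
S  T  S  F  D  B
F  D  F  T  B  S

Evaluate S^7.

D

S^1 = S
S^2 = S * S = D
S^3 = D * S = F
S^4 = F * S = B
S^5 = B * S = T
S^6 = T * S = S
S^7 = S * S = D
(Structurally, M here is isomorphic to the cyclic group Z_5.)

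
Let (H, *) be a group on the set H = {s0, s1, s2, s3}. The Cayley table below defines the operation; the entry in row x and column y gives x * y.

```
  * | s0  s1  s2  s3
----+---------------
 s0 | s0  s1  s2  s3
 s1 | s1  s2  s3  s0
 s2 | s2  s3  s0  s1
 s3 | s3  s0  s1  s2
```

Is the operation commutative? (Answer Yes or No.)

Check whether the table is symmetric across its main diagonal.
Every entry (row x, col y) equals the entry (row y, col x), so H is abelian.

Yes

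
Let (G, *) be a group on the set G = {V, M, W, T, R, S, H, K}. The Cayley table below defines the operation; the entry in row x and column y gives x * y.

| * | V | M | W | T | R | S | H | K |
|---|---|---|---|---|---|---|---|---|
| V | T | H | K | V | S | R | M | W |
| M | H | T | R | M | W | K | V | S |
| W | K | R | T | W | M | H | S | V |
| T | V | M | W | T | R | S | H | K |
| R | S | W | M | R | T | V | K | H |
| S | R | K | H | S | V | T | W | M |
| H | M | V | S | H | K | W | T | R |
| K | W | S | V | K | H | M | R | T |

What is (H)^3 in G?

H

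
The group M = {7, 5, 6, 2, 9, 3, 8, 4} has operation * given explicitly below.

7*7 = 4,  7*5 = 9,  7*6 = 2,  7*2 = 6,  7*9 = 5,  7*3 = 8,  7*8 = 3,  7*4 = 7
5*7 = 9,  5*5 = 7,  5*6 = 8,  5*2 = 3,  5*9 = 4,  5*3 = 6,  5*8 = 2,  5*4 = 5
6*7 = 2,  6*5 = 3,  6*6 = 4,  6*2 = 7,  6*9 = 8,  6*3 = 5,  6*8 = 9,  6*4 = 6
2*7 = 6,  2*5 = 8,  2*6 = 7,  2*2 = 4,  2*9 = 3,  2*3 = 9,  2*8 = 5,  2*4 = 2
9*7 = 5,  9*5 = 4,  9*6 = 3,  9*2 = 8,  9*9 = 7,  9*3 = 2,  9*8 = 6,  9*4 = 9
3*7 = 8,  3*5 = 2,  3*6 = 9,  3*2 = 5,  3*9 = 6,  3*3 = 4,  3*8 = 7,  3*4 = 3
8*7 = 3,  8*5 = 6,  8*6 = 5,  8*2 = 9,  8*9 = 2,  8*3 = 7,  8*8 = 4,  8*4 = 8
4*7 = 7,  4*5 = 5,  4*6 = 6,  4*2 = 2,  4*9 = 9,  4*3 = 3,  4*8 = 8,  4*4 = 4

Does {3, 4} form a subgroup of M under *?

{3, 4} contains the identity 4.
Checking products: every product of two elements of {3, 4} (read from the table) lies in {3, 4}, so the set is closed.
In a finite group, a nonempty closed subset is a subgroup. So {3, 4} ≤ M.

Yes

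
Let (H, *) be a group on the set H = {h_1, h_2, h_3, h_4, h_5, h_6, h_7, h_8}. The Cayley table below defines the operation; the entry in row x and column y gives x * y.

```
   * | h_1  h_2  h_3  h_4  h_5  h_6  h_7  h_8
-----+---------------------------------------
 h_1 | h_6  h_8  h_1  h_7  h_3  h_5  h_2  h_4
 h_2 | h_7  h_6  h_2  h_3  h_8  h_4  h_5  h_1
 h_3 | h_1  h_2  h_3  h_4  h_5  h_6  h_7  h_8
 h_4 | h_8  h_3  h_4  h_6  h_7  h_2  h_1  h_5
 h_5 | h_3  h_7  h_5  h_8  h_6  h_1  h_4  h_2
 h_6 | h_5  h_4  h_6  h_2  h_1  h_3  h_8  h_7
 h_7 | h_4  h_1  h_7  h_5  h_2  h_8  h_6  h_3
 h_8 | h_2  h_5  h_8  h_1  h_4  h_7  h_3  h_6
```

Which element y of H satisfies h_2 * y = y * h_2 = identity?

h_4

First locate the identity: row h_3 matches the header, so h_3 is the identity.
Scan row h_2 for h_3: h_2 * h_4 = h_3. Hence h_2^(-1) = h_4.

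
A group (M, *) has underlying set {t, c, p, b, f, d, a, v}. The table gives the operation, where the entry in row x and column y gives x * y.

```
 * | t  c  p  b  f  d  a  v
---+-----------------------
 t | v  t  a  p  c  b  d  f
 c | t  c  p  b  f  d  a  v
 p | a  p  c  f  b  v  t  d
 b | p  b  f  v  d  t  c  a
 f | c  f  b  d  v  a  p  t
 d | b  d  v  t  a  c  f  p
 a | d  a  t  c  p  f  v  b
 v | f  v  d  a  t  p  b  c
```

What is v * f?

t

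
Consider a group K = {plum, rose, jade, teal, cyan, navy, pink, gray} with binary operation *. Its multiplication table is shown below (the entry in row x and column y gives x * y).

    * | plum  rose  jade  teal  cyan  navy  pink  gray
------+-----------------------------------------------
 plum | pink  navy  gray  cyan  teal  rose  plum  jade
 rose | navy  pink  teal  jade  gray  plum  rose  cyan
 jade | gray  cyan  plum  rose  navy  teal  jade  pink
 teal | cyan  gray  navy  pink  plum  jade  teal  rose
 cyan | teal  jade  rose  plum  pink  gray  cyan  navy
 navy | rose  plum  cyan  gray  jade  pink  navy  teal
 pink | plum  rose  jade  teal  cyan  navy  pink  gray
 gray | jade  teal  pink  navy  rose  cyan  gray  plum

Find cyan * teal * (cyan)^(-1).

The identity is pink. In row cyan, the entry pink sits in column cyan, so cyan^(-1) = cyan.
cyan * teal = plum
plum * cyan = teal

teal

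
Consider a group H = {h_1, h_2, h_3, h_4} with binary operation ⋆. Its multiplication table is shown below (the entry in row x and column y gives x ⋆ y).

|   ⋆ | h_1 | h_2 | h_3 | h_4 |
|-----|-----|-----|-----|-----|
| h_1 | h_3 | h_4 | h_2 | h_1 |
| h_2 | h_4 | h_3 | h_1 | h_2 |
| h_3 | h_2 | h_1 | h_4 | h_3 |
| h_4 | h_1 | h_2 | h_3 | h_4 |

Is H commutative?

Check whether the table is symmetric across its main diagonal.
Every entry (row x, col y) equals the entry (row y, col x), so H is abelian.

Yes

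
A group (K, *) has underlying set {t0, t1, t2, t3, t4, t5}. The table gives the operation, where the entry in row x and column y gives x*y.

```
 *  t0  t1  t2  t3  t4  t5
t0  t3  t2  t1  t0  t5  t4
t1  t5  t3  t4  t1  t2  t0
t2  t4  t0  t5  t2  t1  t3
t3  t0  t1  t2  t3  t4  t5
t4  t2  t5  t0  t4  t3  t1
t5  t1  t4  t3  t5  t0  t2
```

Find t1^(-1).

First locate the identity: row t3 matches the header, so t3 is the identity.
Scan row t1 for t3: t1*t1 = t3. Hence t1^(-1) = t1.
(Structurally, K here is isomorphic to the symmetric group S_3.)

t1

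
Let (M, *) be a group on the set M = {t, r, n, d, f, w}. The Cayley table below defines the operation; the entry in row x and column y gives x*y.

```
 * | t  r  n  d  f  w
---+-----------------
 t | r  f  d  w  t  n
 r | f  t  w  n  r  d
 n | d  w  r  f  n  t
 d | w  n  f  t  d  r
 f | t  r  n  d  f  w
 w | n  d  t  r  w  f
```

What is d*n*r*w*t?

d*n = f
f*r = r
r*w = d
d*t = w

w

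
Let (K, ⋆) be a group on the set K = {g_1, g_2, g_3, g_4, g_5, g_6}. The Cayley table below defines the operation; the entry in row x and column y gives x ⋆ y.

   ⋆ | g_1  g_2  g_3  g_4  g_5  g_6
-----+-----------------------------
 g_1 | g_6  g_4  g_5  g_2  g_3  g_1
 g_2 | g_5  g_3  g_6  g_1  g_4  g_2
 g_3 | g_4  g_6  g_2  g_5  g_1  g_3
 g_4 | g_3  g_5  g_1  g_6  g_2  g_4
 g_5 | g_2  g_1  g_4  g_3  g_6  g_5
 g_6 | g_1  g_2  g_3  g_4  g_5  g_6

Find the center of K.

An element z is central iff its row equals its column in the table.
For g_1: g_1 ⋆ g_3 = g_5 ≠ g_4 = g_3 ⋆ g_1, so g_1 ∉ Z.
Checking each element this way leaves Z(K) = {g_6}.
(Structurally, K here is isomorphic to the symmetric group S_3.)

{g_6}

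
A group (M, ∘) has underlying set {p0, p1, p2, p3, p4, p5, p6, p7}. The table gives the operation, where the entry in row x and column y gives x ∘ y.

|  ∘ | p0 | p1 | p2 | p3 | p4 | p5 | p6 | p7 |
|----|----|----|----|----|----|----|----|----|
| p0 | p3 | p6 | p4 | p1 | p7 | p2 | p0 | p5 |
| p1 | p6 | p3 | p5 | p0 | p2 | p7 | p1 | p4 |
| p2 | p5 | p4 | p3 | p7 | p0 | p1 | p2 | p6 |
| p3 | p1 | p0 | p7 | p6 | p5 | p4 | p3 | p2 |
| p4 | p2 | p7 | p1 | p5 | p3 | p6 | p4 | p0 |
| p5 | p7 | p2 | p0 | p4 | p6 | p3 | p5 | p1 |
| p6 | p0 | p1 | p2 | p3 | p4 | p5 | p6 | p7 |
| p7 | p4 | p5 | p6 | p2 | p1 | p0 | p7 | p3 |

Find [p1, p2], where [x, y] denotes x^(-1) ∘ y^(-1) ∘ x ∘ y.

p3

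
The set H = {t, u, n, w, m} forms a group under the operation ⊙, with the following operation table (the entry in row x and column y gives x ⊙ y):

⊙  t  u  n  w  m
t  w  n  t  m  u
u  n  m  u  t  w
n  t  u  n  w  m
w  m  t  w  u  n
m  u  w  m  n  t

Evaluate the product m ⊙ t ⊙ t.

n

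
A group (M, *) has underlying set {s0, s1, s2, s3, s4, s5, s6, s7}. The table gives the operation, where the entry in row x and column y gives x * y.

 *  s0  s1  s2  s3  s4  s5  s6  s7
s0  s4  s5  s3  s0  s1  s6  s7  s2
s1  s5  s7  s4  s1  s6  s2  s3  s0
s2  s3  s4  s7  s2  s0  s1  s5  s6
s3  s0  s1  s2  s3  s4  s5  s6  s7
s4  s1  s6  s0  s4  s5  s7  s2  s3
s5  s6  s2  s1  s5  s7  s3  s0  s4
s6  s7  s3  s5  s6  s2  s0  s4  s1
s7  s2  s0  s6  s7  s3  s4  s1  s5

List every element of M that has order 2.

Identity is s3. Compute the order of each non-identity element by repeated multiplication:
  s0: s0 → s4 → s1 → s5 → s6 → s7 → s2 → s3  (order 8)
  s1: s1 → s7 → s0 → s5 → s2 → s4 → s6 → s3  (order 8)
  s2: s2 → s7 → s6 → s5 → s1 → s4 → s0 → s3  (order 8)
  s4: s4 → s5 → s7 → s3  (order 4)
  s5: s5 → s3  (order 2)
  s6: s6 → s4 → s2 → s5 → s0 → s7 → s1 → s3  (order 8)
  s7: s7 → s5 → s4 → s3  (order 4)
Elements of order 2: {s5}.

{s5}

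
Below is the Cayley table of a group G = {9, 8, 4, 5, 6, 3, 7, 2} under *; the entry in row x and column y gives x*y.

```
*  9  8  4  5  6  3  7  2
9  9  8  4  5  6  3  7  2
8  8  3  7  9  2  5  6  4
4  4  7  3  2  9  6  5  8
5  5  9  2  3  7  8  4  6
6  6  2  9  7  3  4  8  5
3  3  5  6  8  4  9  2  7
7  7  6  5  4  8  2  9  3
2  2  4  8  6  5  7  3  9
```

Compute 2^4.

2^1 = 2
2^2 = 2*2 = 9
2^3 = 9*2 = 2
2^4 = 2*2 = 9

9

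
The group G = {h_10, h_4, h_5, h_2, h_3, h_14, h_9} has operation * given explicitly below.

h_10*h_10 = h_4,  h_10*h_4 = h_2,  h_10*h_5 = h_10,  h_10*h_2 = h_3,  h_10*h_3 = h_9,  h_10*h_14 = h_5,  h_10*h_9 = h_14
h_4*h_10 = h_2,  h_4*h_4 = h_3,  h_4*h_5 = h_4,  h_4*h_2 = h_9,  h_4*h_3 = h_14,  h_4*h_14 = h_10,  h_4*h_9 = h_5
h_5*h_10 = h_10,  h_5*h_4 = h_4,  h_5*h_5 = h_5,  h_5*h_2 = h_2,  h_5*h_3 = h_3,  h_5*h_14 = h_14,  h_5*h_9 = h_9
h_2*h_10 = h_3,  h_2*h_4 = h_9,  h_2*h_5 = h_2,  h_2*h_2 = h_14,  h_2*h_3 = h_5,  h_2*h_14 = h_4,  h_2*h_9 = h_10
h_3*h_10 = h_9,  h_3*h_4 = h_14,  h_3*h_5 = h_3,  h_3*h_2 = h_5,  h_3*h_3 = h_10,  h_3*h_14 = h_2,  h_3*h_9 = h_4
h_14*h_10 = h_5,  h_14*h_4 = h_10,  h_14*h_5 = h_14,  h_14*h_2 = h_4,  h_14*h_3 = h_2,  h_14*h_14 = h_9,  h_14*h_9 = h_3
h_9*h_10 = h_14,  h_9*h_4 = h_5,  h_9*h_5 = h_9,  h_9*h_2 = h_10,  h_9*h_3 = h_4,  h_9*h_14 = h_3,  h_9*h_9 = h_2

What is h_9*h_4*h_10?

h_10

h_9*h_4 = h_5
h_5*h_10 = h_10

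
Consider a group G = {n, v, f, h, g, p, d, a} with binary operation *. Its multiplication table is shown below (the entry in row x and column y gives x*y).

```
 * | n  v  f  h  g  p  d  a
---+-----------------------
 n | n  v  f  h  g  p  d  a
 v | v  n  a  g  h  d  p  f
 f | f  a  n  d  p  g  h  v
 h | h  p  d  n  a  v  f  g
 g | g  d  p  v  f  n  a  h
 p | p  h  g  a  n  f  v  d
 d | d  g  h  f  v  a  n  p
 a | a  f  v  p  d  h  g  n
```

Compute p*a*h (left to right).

p*a = d
d*h = f

f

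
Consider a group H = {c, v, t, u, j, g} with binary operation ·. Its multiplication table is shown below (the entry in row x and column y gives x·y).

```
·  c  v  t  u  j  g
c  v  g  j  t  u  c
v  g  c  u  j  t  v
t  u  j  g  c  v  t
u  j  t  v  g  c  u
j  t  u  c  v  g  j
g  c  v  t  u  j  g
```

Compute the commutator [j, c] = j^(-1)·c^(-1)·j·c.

Identity is g; from the table j^(-1) = j and c^(-1) = v.
j·v = u
u·j = c
c·c = v

v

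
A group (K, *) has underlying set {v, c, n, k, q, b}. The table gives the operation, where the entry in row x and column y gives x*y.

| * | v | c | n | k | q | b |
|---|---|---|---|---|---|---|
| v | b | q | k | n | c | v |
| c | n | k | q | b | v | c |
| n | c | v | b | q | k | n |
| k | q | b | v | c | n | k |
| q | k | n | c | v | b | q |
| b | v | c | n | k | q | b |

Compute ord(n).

2

The identity element is b (its row matches the header).
n^1 = n
n^2 = n*n = b
The first power of n equal to the identity is n^2, so ord(n) = 2.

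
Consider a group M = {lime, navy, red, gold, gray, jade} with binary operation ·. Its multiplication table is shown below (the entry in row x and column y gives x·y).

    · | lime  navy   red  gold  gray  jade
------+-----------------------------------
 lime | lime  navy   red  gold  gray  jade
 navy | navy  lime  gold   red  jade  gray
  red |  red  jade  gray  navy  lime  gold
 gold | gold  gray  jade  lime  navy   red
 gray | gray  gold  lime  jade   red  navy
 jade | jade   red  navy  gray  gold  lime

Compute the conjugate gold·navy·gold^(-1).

jade

The identity is lime. In row gold, the entry lime sits in column gold, so gold^(-1) = gold.
gold·navy = gray
gray·gold = jade
(Structurally, M here is isomorphic to the symmetric group S_3.)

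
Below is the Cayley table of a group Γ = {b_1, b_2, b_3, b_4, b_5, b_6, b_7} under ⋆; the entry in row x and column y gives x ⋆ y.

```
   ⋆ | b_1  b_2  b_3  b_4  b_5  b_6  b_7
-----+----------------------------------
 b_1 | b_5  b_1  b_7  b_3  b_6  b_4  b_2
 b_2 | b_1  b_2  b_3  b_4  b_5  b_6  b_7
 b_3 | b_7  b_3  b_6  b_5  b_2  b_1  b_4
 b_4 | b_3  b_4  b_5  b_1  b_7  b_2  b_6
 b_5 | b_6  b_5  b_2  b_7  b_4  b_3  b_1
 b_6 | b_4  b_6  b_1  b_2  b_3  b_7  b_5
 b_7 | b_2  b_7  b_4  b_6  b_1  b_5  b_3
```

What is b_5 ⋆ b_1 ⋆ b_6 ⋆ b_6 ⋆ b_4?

b_5 ⋆ b_1 = b_6
b_6 ⋆ b_6 = b_7
b_7 ⋆ b_6 = b_5
b_5 ⋆ b_4 = b_7

b_7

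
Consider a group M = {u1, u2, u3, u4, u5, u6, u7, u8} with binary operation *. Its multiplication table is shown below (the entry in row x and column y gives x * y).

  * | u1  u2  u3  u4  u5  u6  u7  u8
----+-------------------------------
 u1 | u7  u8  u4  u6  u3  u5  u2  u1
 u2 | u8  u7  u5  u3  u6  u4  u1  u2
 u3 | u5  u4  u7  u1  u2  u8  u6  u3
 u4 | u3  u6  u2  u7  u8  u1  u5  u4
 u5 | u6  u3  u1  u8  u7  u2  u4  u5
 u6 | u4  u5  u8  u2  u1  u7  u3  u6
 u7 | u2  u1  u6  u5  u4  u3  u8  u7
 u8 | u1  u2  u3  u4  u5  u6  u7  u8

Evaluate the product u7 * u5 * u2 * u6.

u7 * u5 = u4
u4 * u2 = u6
u6 * u6 = u7

u7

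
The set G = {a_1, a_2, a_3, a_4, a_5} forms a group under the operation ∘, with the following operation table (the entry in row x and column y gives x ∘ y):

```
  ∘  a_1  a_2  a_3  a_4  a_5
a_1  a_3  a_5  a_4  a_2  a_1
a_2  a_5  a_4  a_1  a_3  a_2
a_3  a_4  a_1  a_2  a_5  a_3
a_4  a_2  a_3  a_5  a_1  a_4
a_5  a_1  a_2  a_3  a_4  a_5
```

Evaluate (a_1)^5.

a_5

a_1^1 = a_1
a_1^2 = a_1 ∘ a_1 = a_3
a_1^3 = a_3 ∘ a_1 = a_4
a_1^4 = a_4 ∘ a_1 = a_2
a_1^5 = a_2 ∘ a_1 = a_5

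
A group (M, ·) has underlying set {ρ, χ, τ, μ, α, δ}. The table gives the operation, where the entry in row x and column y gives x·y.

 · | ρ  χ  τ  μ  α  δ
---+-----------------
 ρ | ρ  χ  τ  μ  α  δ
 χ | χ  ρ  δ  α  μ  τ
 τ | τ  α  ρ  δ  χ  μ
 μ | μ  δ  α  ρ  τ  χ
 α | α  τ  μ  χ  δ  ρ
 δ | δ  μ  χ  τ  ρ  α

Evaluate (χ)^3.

χ

χ^1 = χ
χ^2 = χ·χ = ρ
χ^3 = ρ·χ = χ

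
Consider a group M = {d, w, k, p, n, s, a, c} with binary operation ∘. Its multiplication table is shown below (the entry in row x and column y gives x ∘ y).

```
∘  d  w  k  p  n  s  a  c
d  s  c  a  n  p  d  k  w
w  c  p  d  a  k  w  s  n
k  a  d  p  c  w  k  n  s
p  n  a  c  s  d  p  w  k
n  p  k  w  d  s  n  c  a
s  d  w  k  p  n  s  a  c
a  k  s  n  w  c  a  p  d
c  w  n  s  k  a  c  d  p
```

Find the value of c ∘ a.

d

Read row c, column a: c ∘ a = d.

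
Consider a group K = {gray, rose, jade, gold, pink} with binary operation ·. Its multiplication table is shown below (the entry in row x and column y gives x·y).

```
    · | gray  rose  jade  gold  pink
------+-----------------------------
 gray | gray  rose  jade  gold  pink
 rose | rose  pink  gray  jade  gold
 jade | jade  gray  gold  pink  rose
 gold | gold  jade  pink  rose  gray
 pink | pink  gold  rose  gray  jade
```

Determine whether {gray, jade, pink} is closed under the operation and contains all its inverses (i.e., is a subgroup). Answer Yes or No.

pink·jade = rose, which is not in {gray, jade, pink}.
The subset is not closed under ·, so it is not a subgroup.

No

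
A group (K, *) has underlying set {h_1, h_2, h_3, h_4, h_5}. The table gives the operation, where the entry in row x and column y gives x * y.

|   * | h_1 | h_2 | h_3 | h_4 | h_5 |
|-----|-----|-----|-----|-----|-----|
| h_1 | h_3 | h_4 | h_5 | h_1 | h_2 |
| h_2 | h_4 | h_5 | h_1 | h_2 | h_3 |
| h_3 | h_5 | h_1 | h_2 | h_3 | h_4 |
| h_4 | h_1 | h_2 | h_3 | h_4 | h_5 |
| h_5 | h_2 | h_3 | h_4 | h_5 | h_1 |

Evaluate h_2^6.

h_2^1 = h_2
h_2^2 = h_2 * h_2 = h_5
h_2^3 = h_5 * h_2 = h_3
h_2^4 = h_3 * h_2 = h_1
h_2^5 = h_1 * h_2 = h_4
h_2^6 = h_4 * h_2 = h_2

h_2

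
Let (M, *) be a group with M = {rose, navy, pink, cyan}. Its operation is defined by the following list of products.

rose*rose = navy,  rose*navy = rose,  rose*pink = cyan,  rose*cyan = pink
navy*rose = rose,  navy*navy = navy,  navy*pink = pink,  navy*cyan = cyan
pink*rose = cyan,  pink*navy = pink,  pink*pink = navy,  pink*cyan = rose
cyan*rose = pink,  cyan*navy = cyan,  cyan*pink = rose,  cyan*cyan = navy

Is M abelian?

Check whether the table is symmetric across its main diagonal.
Every entry (row x, col y) equals the entry (row y, col x), so M is abelian.

Yes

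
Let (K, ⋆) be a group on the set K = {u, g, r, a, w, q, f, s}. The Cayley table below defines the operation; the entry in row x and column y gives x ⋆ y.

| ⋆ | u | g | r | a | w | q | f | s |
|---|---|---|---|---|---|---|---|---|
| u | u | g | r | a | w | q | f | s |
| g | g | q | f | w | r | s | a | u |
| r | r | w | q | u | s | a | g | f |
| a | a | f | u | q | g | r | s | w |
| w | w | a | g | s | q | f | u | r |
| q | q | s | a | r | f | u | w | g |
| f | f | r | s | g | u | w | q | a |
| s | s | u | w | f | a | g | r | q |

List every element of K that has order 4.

Identity is u. Compute the order of each non-identity element by repeated multiplication:
  g: g → q → s → u  (order 4)
  r: r → q → a → u  (order 4)
  a: a → q → r → u  (order 4)
  w: w → q → f → u  (order 4)
  q: q → u  (order 2)
  f: f → q → w → u  (order 4)
  s: s → q → g → u  (order 4)
Elements of order 4: {a, f, g, r, s, w}.
(Structurally, K here is isomorphic to the quaternion group Q_8.)

{a, f, g, r, s, w}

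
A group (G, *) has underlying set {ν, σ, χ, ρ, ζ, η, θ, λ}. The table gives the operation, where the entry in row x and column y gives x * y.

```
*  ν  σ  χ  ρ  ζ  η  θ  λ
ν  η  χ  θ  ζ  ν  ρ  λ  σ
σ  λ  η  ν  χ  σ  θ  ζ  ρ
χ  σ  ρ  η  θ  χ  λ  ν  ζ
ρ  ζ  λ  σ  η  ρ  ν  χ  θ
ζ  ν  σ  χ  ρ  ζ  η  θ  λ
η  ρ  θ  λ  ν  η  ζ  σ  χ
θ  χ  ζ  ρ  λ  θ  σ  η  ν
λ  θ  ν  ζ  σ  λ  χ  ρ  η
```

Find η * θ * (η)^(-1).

The identity is ζ. In row η, the entry ζ sits in column η, so η^(-1) = η.
η * θ = σ
σ * η = θ

θ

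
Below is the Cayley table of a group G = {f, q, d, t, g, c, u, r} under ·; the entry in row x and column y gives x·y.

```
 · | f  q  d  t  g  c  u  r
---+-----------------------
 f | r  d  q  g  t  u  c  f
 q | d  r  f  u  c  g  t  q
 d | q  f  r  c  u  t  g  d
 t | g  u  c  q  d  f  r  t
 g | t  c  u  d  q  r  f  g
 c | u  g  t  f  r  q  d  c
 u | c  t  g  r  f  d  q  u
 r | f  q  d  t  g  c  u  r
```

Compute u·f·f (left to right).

u

u·f = c
c·f = u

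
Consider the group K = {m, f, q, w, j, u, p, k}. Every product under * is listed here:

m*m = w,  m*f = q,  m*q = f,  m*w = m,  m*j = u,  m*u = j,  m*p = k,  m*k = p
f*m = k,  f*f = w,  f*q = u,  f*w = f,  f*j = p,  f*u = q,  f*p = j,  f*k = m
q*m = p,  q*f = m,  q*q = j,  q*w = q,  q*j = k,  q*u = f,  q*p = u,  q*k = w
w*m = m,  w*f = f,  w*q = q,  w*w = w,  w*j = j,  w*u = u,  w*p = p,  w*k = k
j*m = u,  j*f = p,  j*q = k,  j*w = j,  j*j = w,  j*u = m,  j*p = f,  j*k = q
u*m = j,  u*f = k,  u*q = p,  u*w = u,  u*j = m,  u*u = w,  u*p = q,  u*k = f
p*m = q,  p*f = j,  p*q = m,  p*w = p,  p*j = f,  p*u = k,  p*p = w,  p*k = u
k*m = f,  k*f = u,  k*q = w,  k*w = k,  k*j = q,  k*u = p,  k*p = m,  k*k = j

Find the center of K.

{j, w}

An element z is central iff its row equals its column in the table.
For u: u * q = p ≠ f = q * u, so u ∉ Z.
Checking each element this way leaves Z(K) = {j, w}.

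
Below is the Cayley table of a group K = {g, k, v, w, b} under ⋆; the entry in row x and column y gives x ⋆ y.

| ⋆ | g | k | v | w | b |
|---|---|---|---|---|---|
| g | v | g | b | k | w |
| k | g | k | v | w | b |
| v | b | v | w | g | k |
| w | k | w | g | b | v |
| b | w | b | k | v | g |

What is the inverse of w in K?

g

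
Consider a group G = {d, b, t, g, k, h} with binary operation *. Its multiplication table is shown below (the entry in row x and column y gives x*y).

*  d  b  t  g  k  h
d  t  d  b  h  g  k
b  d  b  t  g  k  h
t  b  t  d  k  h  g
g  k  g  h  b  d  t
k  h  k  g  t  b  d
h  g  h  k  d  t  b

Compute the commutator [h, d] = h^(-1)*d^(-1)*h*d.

Identity is b; from the table h^(-1) = h and d^(-1) = t.
h*t = k
k*h = d
d*d = t

t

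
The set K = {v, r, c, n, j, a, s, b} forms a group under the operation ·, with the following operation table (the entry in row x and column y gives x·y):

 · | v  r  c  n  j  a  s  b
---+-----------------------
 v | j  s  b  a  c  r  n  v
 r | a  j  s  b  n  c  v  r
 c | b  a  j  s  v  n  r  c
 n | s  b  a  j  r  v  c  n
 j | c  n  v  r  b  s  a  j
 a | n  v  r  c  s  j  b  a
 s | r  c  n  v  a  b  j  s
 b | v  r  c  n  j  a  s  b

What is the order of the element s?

4

The identity element is b (its row matches the header).
s^1 = s
s^2 = s·s = j
s^3 = j·s = a
s^4 = a·s = b
The first power of s equal to the identity is s^4, so ord(s) = 4.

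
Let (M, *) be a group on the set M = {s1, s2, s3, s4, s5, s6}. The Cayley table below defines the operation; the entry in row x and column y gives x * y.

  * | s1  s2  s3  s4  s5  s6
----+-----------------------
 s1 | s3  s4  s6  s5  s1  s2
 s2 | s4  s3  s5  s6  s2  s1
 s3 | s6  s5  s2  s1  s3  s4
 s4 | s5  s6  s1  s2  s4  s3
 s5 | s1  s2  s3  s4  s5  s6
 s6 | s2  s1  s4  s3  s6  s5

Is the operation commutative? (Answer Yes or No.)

Yes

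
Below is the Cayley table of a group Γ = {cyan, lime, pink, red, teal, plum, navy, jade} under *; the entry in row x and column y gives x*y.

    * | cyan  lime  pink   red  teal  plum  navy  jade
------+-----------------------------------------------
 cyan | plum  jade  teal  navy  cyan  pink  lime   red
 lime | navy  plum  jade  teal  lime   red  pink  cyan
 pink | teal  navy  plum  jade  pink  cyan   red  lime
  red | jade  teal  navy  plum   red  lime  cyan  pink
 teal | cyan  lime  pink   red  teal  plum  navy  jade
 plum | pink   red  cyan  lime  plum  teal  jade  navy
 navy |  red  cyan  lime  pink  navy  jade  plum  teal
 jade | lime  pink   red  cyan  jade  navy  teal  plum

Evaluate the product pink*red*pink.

red

pink*red = jade
jade*pink = red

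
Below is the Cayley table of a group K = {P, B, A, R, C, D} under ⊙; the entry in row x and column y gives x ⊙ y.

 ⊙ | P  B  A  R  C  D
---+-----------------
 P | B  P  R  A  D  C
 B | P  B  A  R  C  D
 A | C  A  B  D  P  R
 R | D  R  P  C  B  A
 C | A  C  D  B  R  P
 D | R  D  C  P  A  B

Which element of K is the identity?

B

The identity e satisfies e ⊙ x = x for all x, so its row in the table reproduces the column headers.
Row B reads: P, B, A, R, C, D — exactly the header order. So B is the identity.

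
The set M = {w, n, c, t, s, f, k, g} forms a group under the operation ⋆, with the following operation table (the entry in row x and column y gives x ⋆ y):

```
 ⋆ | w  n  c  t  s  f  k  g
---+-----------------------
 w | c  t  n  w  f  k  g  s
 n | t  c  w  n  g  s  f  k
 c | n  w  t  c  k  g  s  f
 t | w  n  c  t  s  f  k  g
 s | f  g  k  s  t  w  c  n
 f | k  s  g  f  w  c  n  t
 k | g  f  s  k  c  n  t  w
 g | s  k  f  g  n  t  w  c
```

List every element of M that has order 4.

Identity is t. Compute the order of each non-identity element by repeated multiplication:
  w: w → c → n → t  (order 4)
  n: n → c → w → t  (order 4)
  c: c → t  (order 2)
  s: s → t  (order 2)
  f: f → c → g → t  (order 4)
  k: k → t  (order 2)
  g: g → c → f → t  (order 4)
Elements of order 4: {f, g, n, w}.

{f, g, n, w}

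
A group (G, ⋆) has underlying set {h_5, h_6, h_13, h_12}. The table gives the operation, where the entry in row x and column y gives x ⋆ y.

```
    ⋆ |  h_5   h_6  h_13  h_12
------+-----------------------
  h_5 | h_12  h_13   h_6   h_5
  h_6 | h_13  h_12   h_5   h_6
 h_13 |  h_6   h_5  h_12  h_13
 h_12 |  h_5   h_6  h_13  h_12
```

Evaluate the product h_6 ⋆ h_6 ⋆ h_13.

h_13

h_6 ⋆ h_6 = h_12
h_12 ⋆ h_13 = h_13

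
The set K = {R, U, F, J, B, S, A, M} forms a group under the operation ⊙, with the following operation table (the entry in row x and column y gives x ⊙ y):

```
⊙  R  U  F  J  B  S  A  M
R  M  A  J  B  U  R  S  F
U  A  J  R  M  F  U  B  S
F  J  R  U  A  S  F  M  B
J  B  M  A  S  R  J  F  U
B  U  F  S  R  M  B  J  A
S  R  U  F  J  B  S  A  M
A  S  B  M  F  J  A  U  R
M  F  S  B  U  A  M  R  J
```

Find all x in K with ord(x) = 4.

Identity is S. Compute the order of each non-identity element by repeated multiplication:
  R: R → M → F → J → B → U → A → S  (order 8)
  U: U → J → M → S  (order 4)
  F: F → U → R → J → A → M → B → S  (order 8)
  J: J → S  (order 2)
  B: B → M → A → J → R → U → F → S  (order 8)
  A: A → U → B → J → F → M → R → S  (order 8)
  M: M → J → U → S  (order 4)
Elements of order 4: {M, U}.

{M, U}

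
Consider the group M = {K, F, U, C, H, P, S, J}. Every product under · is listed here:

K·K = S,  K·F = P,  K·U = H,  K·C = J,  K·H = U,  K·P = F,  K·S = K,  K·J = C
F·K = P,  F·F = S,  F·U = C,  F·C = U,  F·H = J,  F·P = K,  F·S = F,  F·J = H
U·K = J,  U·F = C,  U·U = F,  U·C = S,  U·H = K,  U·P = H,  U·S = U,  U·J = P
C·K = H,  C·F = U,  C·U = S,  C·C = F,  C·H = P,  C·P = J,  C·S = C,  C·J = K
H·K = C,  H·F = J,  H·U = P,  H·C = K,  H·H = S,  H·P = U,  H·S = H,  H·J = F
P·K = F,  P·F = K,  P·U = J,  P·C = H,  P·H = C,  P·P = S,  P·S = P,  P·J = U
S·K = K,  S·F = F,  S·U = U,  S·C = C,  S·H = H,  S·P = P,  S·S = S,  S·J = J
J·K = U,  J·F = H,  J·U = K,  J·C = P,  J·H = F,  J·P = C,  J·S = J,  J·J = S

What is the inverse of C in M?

U

First locate the identity: row S matches the header, so S is the identity.
Scan row C for S: C·U = S. Hence C^(-1) = U.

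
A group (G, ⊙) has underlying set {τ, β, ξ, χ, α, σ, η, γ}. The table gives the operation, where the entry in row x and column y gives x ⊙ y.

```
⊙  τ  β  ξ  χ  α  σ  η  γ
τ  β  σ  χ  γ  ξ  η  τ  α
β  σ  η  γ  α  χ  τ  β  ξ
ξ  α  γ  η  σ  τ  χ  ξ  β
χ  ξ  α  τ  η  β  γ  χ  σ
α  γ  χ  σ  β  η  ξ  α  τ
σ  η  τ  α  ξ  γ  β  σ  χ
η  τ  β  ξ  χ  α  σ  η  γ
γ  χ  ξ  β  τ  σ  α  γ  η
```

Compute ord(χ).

2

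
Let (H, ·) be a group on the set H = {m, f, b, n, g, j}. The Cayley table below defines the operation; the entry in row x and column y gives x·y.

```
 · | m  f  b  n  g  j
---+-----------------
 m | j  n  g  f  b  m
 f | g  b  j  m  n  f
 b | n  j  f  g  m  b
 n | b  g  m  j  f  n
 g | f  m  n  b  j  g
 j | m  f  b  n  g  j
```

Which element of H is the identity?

The identity e satisfies e·x = x for all x, so its row in the table reproduces the column headers.
Row j reads: m, f, b, n, g, j — exactly the header order. So j is the identity.

j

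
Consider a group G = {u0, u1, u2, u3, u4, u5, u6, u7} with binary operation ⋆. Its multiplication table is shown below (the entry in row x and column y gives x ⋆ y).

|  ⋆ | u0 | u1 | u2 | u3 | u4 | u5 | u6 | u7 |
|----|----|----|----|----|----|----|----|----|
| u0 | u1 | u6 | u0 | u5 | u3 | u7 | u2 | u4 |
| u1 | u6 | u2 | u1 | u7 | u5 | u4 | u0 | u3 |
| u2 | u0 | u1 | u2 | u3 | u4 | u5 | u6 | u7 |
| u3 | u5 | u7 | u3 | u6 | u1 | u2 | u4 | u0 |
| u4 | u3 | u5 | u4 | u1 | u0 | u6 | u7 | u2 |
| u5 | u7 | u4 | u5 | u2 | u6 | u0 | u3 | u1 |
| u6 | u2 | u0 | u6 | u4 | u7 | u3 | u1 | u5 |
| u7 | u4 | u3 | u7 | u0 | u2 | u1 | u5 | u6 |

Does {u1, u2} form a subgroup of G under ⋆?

{u1, u2} contains the identity u2.
Checking products: every product of two elements of {u1, u2} (read from the table) lies in {u1, u2}, so the set is closed.
In a finite group, a nonempty closed subset is a subgroup. So {u1, u2} ≤ G.

Yes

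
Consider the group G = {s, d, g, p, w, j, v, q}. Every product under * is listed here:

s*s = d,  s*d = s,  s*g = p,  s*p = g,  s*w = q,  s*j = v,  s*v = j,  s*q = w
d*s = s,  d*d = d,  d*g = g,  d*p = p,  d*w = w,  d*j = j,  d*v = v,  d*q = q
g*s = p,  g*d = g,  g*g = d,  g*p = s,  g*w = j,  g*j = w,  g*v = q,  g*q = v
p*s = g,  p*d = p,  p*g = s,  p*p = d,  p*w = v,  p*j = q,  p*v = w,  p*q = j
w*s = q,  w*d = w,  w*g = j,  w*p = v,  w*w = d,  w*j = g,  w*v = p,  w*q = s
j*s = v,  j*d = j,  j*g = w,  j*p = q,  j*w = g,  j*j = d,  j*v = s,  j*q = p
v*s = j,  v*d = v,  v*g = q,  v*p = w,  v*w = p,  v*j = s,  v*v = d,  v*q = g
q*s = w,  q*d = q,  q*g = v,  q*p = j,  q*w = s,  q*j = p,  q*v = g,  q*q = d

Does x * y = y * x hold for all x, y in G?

Yes

Check whether the table is symmetric across its main diagonal.
Every entry (row x, col y) equals the entry (row y, col x), so G is abelian.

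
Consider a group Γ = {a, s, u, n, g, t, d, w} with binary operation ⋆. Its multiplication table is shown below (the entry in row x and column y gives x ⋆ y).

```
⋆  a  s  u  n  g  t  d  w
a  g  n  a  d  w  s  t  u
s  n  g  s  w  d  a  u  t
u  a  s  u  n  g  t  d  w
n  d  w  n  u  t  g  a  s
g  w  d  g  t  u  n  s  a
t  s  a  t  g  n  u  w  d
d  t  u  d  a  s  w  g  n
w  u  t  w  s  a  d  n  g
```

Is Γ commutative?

Yes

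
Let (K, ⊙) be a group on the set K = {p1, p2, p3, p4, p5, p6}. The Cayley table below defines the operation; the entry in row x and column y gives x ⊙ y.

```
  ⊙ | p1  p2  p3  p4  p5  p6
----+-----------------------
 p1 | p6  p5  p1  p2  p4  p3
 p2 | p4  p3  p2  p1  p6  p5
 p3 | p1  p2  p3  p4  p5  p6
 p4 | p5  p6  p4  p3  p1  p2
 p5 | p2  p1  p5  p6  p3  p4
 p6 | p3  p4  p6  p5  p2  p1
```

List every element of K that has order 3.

{p1, p6}

Identity is p3. Compute the order of each non-identity element by repeated multiplication:
  p1: p1 → p6 → p3  (order 3)
  p2: p2 → p3  (order 2)
  p4: p4 → p3  (order 2)
  p5: p5 → p3  (order 2)
  p6: p6 → p1 → p3  (order 3)
Elements of order 3: {p1, p6}.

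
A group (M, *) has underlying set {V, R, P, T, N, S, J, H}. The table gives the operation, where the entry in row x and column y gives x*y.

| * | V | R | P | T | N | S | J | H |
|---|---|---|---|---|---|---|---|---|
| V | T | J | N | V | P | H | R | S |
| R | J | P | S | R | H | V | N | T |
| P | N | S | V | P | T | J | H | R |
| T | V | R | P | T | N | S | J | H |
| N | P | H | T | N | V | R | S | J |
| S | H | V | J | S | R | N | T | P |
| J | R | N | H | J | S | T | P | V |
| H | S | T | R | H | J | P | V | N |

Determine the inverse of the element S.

J

First locate the identity: row T matches the header, so T is the identity.
Scan row S for T: S*J = T. Hence S^(-1) = J.
(Structurally, M here is isomorphic to the cyclic group Z_8.)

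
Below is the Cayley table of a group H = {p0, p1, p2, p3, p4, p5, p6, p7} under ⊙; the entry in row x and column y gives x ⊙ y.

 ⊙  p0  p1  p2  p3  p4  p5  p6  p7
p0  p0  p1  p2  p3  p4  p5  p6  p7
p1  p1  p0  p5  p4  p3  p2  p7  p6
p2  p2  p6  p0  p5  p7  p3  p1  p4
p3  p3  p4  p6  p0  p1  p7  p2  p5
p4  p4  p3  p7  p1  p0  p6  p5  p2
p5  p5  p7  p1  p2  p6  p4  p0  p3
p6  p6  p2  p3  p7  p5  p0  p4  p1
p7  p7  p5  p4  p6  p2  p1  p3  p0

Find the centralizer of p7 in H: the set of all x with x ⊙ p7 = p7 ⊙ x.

{p0, p2, p4, p7}

Compare row p7 with column p7 entry by entry.
p4 ⊙ p7 = p2 = p7 ⊙ p4, so p4 commutes with p7.
p5 ⊙ p7 = p3 but p7 ⊙ p5 = p1, so p5 does not.
Collecting the elements that commute with p7: C(p7) = {p0, p2, p4, p7}.
(Structurally, H here is isomorphic to the dihedral group D_4.)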